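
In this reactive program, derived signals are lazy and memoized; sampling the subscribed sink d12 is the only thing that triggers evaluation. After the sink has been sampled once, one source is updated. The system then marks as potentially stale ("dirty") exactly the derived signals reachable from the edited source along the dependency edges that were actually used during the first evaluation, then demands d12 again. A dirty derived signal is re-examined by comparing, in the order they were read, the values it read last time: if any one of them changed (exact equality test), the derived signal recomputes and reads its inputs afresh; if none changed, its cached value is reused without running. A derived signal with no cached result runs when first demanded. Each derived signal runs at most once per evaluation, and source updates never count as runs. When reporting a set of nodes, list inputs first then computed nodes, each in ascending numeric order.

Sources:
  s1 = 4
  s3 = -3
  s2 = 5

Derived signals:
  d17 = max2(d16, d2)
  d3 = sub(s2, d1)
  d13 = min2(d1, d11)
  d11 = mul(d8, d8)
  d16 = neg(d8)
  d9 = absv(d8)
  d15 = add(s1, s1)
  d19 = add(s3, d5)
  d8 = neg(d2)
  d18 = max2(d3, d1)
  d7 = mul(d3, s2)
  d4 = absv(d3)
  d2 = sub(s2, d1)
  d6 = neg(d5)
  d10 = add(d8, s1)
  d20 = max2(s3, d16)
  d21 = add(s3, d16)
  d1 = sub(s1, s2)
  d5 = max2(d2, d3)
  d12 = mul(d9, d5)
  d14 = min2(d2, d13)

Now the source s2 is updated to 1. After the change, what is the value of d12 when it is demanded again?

First demand of the output computes:
  d1 = sub(4, 5) = -1
  d2 = sub(5, -1) = 6
  d3 = sub(5, -1) = 6
  d5 = max2(6, 6) = 6
  d8 = neg(6) = -6
  d9 = absv(-6) = 6
  d12 = mul(6, 6) = 36

After the edit, cleaning proceeds:
  d1: a read changed (s2 5->1) — executes, giving 3.
  d2: a read changed (s2 5->1; d1 -1->3) — executes, giving -2.
  d3: a read changed (s2 5->1; d1 -1->3) — executes, giving -2.
  d5: a read changed (d2 6->-2; d3 6->-2) — executes, giving -2.
  d8: a read changed (d2 6->-2) — executes, giving 2.
  d9: a read changed (d8 -6->2) — executes, giving 2.
  d12: a read changed (d9 6->2; d5 6->-2) — executes, giving -4.

Demanding d12 again yields -4.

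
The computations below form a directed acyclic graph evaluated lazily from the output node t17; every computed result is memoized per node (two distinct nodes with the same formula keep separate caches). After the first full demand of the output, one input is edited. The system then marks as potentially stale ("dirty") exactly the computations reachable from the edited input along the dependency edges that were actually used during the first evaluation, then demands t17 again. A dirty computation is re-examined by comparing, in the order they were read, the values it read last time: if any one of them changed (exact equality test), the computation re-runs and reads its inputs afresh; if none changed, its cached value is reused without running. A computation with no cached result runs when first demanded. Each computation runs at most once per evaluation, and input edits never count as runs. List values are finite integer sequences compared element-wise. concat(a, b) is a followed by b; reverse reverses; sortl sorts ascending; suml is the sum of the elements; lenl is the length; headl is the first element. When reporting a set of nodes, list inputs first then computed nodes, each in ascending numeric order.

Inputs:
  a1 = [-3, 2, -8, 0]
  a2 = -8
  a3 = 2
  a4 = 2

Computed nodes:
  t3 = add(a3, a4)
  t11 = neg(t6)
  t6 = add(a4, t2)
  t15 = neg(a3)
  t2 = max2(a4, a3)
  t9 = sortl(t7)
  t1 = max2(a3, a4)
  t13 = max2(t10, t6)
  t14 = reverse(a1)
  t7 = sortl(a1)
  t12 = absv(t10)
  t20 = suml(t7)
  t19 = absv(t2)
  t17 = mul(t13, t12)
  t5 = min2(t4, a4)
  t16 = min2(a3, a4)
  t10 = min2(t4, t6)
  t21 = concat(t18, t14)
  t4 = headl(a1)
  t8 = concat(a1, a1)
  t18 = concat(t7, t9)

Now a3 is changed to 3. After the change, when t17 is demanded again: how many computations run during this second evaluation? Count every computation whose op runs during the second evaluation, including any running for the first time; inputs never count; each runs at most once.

5 computations run: t2, t6, t10, t13, t17.
Note where the cutoff bites: t12 is checked, finds nothing changed, and keeps its cache.

First demand of the output computes:
  t2 = max2(2, 2) = 2
  t4 = headl([-3, 2, -8, 0]) = -3
  t6 = add(2, 2) = 4
  t10 = min2(-3, 4) = -3
  t12 = absv(-3) = 3
  t13 = max2(-3, 4) = 4
  t17 = mul(4, 3) = 12

After the edit, cleaning proceeds:
  t2: a read changed (a3 2->3) — executes, giving 3.
  t6: a read changed (t2 2->3) — executes, giving 5.
  t10: a read changed (t6 4->5) — executes, giving -3 — identical to its old value.
  t12: dirty, but its reads are unchanged (t10 unchanged); cached 3 stands.
  t13: a read changed (t6 4->5) — executes, giving 5.
  t17: a read changed (t13 4->5) — executes, giving 15.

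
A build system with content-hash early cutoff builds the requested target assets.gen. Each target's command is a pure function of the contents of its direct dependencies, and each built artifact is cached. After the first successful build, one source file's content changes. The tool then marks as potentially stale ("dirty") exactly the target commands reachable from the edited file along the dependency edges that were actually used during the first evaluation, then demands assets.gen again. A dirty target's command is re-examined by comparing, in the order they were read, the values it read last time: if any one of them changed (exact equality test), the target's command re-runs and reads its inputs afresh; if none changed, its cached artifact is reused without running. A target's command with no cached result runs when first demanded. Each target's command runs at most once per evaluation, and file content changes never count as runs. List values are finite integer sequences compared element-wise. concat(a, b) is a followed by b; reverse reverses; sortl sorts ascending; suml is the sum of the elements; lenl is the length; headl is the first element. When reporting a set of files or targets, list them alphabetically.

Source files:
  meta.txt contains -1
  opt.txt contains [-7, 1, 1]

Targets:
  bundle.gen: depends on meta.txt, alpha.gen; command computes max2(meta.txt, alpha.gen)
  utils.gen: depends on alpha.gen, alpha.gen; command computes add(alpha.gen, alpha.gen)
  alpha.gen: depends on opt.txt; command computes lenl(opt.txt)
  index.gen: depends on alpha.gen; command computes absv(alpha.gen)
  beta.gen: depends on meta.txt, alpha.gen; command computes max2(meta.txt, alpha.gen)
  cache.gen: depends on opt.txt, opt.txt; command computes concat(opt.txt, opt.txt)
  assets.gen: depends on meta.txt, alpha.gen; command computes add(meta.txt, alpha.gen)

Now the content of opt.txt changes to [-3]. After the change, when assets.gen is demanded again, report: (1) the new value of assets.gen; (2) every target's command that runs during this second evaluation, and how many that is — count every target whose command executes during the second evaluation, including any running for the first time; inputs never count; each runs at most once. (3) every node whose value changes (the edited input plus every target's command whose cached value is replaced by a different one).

New value of assets.gen: 0.
Target commands that run: alpha.gen, assets.gen — 2 in total.
Values that change: alpha.gen, assets.gen, opt.txt.

First evaluation (everything demanded from the output):
  alpha.gen = lenl([-7, 1, 1]) = 3
  assets.gen = add(-1, 3) = 2

Propagation after the edit:
  alpha.gen: runs — opt.txt [-7, 1, 1]->[-3]; result 1.
  assets.gen: runs — alpha.gen 3->1; result 0.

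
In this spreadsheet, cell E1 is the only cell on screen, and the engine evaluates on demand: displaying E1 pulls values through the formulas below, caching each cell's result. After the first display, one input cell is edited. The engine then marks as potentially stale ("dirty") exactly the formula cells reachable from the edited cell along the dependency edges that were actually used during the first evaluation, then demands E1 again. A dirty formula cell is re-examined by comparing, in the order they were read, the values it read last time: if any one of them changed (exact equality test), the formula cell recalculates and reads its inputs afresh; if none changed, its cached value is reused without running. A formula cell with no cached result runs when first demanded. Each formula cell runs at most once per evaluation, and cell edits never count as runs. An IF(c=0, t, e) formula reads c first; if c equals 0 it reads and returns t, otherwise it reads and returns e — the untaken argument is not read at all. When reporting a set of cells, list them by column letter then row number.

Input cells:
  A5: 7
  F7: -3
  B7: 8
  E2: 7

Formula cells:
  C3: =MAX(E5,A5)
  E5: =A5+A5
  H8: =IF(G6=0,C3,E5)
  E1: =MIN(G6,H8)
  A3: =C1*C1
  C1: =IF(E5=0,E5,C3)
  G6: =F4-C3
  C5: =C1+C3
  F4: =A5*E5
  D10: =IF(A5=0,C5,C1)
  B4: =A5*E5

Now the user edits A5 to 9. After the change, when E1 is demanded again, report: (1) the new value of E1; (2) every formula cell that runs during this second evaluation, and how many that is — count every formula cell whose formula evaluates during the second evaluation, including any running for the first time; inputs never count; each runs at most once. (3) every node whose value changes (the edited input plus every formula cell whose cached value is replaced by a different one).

Initial pass — values computed on the first demand:
  E5 = 7 + 7 = 14
  C3 = MAX(14, 7) = 14
  F4 = 7 * 14 = 98
  G6 = 98 - 14 = 84
  H8 = IF(G6=0: G6=84 -> else branch E5) = 14
  E1 = MIN(84, 14) = 14

Second demand — change propagation:
  E5: re-runs because A5 7->9; A5 7->9; new result 18.
  C3: re-runs because E5 14->18; A5 7->9; new result 18.
  F4: re-runs because A5 7->9; E5 14->18; new result 162.
  G6: re-runs because F4 98->162; C3 14->18; new result 144.
  H8: re-runs because G6 84->144; E5 14->18; new result 18.
  E1: re-runs because G6 84->144; H8 14->18; new result 18.

E1 now evaluates to 18.
Run set: C3, E1, E5, F4, G6, H8 (6 run).
Changed values: A5, C3, E1, E5, F4, G6, H8.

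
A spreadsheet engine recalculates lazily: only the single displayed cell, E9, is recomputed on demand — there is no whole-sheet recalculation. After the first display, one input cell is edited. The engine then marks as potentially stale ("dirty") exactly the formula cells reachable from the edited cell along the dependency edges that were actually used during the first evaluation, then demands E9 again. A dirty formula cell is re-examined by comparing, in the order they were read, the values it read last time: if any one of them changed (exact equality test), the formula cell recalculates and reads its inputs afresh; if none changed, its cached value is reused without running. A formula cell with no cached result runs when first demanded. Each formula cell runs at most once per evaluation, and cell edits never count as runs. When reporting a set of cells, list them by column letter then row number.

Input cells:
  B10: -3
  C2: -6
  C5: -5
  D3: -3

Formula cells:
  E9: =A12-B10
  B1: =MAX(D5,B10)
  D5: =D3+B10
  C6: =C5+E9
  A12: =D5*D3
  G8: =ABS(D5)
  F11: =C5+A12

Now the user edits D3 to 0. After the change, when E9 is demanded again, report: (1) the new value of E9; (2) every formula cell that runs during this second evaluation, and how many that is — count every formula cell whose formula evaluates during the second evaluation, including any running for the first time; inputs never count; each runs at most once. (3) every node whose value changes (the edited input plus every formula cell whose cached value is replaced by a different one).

New value of E9: 3.
Formula cells that run: A12, D5, E9 — 3 in total.
Values that change: A12, D3, D5, E9.

First evaluation (everything demanded from the output):
  D5 = -3 + -3 = -6
  A12 = -6 * -3 = 18
  E9 = 18 - -3 = 21

Propagation after the edit:
  D5: runs — D3 -3->0; result -3.
  A12: runs — D5 -6->-3; D3 -3->0; result 0.
  E9: runs — A12 18->0; result 3.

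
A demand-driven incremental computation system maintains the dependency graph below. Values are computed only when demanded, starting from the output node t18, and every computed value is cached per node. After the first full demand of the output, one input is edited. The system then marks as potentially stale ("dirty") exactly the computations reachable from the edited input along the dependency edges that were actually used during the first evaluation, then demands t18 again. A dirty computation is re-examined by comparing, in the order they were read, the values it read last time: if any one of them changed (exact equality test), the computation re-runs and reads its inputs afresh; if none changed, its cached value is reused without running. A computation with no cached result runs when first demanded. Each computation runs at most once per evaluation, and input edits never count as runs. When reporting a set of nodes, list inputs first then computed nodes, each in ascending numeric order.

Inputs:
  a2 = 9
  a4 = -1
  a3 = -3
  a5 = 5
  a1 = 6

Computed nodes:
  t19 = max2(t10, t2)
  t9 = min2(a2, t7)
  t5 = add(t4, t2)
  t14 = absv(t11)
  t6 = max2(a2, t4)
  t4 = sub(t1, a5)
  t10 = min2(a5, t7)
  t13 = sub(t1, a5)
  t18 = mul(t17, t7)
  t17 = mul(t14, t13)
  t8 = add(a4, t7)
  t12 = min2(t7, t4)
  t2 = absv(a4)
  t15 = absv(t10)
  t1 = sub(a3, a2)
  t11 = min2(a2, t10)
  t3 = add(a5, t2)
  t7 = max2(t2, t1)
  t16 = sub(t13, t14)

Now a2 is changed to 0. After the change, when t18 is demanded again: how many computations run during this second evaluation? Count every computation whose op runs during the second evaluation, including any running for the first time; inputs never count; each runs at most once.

First evaluation (everything demanded from the output):
  t1 = sub(-3, 9) = -12
  t2 = absv(-1) = 1
  t7 = max2(1, -12) = 1
  t10 = min2(5, 1) = 1
  t11 = min2(9, 1) = 1
  t13 = sub(-12, 5) = -17
  t14 = absv(1) = 1
  t17 = mul(1, -17) = -17
  t18 = mul(-17, 1) = -17

Propagation after the edit:
  t1: runs — a2 9->0; result -3.
  t7: runs — t1 -12->-3; result 1 (same value as before).
  t10: checked — values it read are unchanged (a5 unchanged, t7 unchanged); reused cached 1 without running.
  t11: runs — a2 9->0; result 0.
  t13: runs — t1 -12->-3; result -8.
  t14: runs — t11 1->0; result 0.
  t17: runs — t14 1->0; t13 -17->-8; result 0.
  t18: runs — t17 -17->0; result 0.

Key observation: the cutoff stops propagation at t10 — its inputs' values are unchanged, so it reuses its cache.

Computations that run: t1, t7, t11, t13, t14, t17, t18 — 7 in total.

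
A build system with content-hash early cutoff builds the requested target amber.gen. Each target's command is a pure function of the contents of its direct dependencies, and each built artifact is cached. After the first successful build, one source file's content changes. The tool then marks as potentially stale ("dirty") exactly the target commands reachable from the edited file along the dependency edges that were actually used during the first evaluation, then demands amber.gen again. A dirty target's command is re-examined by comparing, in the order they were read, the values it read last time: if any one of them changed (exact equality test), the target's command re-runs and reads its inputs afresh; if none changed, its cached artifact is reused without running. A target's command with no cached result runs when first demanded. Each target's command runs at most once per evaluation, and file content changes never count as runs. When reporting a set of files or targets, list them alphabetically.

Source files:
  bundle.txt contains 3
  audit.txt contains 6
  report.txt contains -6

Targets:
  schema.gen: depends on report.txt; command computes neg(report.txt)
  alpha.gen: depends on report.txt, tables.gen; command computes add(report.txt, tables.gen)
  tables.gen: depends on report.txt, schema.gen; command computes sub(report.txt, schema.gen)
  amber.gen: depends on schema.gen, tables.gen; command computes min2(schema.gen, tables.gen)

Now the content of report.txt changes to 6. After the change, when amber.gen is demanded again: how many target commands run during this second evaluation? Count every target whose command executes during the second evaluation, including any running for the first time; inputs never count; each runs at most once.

Target commands that run: amber.gen, schema.gen, tables.gen — 3 in total.

First evaluation (everything demanded from the output):
  schema.gen = neg(-6) = 6
  tables.gen = sub(-6, 6) = -12
  amber.gen = min2(6, -12) = -12

Propagation after the edit:
  schema.gen: runs — report.txt -6->6; result -6.
  tables.gen: runs — report.txt -6->6; schema.gen 6->-6; result 12.
  amber.gen: runs — schema.gen 6->-6; tables.gen -12->12; result -6.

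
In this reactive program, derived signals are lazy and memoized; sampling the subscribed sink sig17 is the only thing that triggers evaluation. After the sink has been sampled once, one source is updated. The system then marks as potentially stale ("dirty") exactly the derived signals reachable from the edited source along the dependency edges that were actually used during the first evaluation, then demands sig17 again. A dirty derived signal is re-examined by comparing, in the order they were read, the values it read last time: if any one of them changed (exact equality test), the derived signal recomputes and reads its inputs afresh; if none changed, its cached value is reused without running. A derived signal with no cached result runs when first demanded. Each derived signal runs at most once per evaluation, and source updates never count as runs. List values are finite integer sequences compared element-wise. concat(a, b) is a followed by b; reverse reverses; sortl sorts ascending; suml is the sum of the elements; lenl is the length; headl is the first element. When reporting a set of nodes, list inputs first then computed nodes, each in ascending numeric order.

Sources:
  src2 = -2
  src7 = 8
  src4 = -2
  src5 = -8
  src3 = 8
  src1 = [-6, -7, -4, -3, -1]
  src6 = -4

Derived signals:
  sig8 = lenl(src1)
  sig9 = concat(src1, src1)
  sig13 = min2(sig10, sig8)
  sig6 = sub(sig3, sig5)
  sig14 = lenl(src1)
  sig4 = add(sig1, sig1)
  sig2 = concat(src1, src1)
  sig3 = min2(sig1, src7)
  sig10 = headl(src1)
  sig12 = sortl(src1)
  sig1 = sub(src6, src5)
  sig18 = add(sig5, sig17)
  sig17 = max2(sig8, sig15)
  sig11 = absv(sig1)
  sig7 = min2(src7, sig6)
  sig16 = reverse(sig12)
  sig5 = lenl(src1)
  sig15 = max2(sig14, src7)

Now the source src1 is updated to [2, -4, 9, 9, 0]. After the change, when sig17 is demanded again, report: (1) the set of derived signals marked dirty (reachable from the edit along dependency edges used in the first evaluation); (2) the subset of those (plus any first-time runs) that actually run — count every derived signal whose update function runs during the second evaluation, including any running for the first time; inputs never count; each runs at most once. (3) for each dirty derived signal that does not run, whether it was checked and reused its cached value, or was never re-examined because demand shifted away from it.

First demand of the output computes:
  sig8 = lenl([-6, -7, -4, -3, -1]) = 5
  sig14 = lenl([-6, -7, -4, -3, -1]) = 5
  sig15 = max2(5, 8) = 8
  sig17 = max2(5, 8) = 8

After the edit, cleaning proceeds:
  sig8: a read changed (src1 [-6, -7, -4, -3, -1]->[2, -4, 9, 9, 0]) — executes, giving 5 — identical to its old value.
  sig14: a read changed (src1 [-6, -7, -4, -3, -1]->[2, -4, 9, 9, 0]) — executes, giving 5 — identical to its old value.
  sig15: dirty, but its reads are unchanged (sig14 unchanged, src7 unchanged); cached 8 stands.
  sig17: dirty, but its reads are unchanged (sig8 unchanged, sig15 unchanged); cached 8 stands.

Note where the cutoff bites: sig15 is checked, finds nothing changed, and keeps its cache.

The edit dirties: sig8, sig14, sig15, sig17.
2 derived signals run: sig8, sig14.
Cache hits after checking: sig15, sig17.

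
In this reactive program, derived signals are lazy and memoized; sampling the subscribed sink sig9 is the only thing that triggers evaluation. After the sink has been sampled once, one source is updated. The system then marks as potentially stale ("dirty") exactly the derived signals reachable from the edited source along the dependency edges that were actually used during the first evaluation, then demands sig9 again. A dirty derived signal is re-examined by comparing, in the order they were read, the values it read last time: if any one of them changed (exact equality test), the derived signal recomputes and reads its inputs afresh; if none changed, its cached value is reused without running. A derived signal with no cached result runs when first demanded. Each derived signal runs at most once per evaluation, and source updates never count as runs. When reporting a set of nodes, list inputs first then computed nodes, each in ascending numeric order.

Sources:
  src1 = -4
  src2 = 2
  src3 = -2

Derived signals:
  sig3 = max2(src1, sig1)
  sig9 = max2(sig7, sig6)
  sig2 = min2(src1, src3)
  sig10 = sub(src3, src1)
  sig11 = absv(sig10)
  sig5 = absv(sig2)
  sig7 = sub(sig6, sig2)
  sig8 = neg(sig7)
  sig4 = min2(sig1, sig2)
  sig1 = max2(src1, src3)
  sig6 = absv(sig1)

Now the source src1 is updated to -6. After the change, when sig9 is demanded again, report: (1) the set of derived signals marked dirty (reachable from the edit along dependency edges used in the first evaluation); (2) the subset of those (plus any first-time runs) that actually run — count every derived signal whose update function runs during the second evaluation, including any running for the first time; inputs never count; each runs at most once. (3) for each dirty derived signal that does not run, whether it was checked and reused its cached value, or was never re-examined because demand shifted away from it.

The edit dirties: sig1, sig2, sig6, sig7, sig9.
4 derived signals run: sig1, sig2, sig7, sig9.
Cache hits after checking: sig6.
Note where the cutoff bites: sig6 is checked, finds nothing changed, and keeps its cache.

First demand of the output computes:
  sig1 = max2(-4, -2) = -2
  sig2 = min2(-4, -2) = -4
  sig6 = absv(-2) = 2
  sig7 = sub(2, -4) = 6
  sig9 = max2(6, 2) = 6

After the edit, cleaning proceeds:
  sig1: a read changed (src1 -4->-6) — executes, giving -2 — identical to its old value.
  sig2: a read changed (src1 -4->-6) — executes, giving -6.
  sig6: dirty, but its reads are unchanged (sig1 unchanged); cached 2 stands.
  sig7: a read changed (sig2 -4->-6) — executes, giving 8.
  sig9: a read changed (sig7 6->8) — executes, giving 8.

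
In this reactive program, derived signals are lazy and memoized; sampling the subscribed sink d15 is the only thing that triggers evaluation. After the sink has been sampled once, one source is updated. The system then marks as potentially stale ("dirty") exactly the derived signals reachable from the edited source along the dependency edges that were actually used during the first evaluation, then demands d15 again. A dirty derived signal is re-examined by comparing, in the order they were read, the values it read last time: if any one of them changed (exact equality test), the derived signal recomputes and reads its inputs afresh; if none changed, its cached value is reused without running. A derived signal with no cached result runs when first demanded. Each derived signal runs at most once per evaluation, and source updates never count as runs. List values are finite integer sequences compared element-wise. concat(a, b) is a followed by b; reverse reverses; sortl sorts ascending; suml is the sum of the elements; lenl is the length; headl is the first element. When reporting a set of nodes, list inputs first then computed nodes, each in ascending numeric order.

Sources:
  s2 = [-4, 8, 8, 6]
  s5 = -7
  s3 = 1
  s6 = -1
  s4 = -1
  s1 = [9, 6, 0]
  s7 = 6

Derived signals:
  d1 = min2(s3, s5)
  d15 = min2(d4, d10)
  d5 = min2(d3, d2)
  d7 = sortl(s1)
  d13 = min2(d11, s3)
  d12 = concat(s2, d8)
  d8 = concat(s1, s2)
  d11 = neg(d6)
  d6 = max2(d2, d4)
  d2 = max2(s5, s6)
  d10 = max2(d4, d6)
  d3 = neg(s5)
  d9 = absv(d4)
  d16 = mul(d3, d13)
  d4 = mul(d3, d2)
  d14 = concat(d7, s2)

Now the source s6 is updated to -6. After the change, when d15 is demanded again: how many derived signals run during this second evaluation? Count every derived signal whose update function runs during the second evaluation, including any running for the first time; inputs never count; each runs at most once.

First demand of the output computes:
  d2 = max2(-7, -1) = -1
  d3 = neg(-7) = 7
  d4 = mul(7, -1) = -7
  d6 = max2(-1, -7) = -1
  d10 = max2(-7, -1) = -1
  d15 = min2(-7, -1) = -7

After the edit, cleaning proceeds:
  d2: a read changed (s6 -1->-6) — executes, giving -6.
  d4: a read changed (d2 -1->-6) — executes, giving -42.
  d6: a read changed (d2 -1->-6; d4 -7->-42) — executes, giving -6.
  d10: a read changed (d4 -7->-42; d6 -1->-6) — executes, giving -6.
  d15: a read changed (d4 -7->-42; d10 -1->-6) — executes, giving -42.

5 derived signals run: d2, d4, d6, d10, d15.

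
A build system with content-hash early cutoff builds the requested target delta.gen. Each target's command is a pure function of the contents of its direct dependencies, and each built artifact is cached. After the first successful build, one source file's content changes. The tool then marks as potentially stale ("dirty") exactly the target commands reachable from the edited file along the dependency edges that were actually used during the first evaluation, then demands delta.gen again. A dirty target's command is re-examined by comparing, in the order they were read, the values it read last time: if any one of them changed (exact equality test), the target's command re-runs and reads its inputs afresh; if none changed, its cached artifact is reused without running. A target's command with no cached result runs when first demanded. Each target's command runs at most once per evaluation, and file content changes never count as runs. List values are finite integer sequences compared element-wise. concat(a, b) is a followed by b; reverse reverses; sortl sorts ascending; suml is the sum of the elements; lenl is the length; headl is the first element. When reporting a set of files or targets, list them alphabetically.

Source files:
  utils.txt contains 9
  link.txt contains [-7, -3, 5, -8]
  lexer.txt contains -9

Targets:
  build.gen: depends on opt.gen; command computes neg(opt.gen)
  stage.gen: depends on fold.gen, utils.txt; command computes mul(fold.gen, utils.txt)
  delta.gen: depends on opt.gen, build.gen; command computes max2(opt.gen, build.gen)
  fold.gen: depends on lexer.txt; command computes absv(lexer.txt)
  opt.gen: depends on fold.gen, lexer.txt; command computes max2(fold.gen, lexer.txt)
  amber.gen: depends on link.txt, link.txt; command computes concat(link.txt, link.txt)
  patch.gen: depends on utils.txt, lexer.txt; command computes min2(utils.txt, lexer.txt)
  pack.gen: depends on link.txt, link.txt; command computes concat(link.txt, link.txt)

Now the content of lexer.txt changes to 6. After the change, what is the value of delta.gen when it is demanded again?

New value of delta.gen: 6.

First evaluation (everything demanded from the output):
  fold.gen = absv(-9) = 9
  opt.gen = max2(9, -9) = 9
  build.gen = neg(9) = -9
  delta.gen = max2(9, -9) = 9

Propagation after the edit:
  fold.gen: runs — lexer.txt -9->6; result 6.
  opt.gen: runs — fold.gen 9->6; lexer.txt -9->6; result 6.
  build.gen: runs — opt.gen 9->6; result -6.
  delta.gen: runs — opt.gen 9->6; build.gen -9->-6; result 6.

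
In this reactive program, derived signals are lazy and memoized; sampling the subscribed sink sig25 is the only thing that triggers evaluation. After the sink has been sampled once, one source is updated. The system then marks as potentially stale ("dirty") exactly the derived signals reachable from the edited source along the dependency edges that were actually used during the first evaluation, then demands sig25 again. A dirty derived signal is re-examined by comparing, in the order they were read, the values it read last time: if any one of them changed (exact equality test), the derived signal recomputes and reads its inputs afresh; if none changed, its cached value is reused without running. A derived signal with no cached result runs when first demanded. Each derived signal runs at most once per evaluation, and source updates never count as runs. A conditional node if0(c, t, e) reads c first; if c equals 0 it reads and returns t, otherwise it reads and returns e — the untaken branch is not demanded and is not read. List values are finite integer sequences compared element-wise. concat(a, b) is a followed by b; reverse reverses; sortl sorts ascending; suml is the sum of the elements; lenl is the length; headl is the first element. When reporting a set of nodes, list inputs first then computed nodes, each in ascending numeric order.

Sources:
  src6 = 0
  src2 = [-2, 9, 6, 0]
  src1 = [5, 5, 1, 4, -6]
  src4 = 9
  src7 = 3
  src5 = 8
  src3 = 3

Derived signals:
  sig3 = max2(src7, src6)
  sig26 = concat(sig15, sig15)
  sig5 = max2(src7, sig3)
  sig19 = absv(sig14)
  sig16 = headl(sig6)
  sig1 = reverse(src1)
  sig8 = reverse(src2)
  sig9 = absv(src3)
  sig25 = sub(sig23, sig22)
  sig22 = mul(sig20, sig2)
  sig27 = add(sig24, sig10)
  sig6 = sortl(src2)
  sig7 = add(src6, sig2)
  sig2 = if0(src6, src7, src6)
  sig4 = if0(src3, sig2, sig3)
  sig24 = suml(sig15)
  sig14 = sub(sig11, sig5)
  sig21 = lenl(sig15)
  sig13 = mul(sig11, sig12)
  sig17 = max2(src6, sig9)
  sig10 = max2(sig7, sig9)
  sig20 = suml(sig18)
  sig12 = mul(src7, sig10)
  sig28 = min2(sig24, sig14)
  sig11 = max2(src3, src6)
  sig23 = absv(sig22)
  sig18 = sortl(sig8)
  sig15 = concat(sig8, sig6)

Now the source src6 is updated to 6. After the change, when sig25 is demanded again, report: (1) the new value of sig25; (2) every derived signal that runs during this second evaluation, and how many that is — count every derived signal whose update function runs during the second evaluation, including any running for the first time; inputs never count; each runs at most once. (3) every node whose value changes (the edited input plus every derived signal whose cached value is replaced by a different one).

Demanding sig25 again yields 0.
4 derived signals run: sig2, sig22, sig23, sig25.
The nodes whose values change: src6, sig2, sig22, sig23.

First demand of the output computes:
  sig2 = if0(src6=0 -> then branch src7) = 3
  sig8 = reverse([-2, 9, 6, 0]) = [0, 6, 9, -2]
  sig18 = sortl([0, 6, 9, -2]) = [-2, 0, 6, 9]
  sig20 = suml([-2, 0, 6, 9]) = 13
  sig22 = mul(13, 3) = 39
  sig23 = absv(39) = 39
  sig25 = sub(39, 39) = 0

After the edit, cleaning proceeds:
  sig2: a read changed (src6 0->6) — executes, giving 6.
  sig22: a read changed (sig2 3->6) — executes, giving 78.
  sig23: a read changed (sig22 39->78) — executes, giving 78.
  sig25: a read changed (sig23 39->78; sig22 39->78) — executes, giving 0 — identical to its old value.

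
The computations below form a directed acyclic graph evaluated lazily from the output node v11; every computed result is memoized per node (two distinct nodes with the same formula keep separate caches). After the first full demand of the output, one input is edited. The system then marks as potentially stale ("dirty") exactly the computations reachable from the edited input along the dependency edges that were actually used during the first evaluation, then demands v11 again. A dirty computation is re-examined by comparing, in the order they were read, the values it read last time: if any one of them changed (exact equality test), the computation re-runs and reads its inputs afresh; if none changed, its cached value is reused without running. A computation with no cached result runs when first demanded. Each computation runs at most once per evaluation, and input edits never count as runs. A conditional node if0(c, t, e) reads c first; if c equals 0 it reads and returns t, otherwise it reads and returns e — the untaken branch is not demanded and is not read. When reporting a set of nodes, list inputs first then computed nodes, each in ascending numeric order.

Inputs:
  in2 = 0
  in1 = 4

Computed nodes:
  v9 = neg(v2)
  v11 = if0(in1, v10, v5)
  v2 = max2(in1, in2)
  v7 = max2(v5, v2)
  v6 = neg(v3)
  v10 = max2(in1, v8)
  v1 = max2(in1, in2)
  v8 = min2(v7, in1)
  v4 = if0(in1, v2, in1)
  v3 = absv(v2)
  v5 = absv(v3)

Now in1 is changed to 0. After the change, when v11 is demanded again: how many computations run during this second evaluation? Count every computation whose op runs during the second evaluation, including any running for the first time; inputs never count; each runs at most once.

First demand of the output computes:
  v2 = max2(4, 0) = 4
  v3 = absv(4) = 4
  v5 = absv(4) = 4
  v11 = if0(in1=4 -> else branch v5) = 4

After the edit, cleaning proceeds:
  v2: a read changed (in1 4->0) — executes, giving 0.
  v3: a read changed (v2 4->0) — executes, giving 0.
  v5: a read changed (v3 4->0) — executes, giving 0.
  v7: had never run; runs now, result 0.
  v8: had never run; runs now, result 0.
  v10: had never run; runs now, result 0.
  v11: a read changed (in1 4->0; v5 4->0) — executes, giving 0.

Note the branch switch — v7, v8, v10 had no cache and run now for the first time.

7 computations run: v2, v3, v5, v7, v8, v10, v11.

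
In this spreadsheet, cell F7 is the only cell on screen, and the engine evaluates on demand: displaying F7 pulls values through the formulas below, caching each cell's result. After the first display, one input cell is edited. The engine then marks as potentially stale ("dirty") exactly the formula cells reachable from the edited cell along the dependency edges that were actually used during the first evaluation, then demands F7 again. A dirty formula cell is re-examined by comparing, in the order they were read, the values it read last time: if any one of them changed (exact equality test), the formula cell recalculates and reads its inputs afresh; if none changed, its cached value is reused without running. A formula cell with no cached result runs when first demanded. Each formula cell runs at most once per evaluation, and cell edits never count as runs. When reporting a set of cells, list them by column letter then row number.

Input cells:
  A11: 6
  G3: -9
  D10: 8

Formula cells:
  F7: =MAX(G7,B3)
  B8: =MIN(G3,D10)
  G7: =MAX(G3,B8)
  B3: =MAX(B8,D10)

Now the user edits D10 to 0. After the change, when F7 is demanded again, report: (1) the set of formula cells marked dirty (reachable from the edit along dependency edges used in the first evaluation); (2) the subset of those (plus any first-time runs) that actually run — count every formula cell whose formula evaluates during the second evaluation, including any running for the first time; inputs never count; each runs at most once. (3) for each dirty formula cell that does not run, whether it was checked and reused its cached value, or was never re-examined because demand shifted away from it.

Dirty set: B3, B8, F7, G7.
Run set: B3, B8, F7 (3 run).
Re-examined without running (cache reused): G7.
The important point: at G7 every value read last time is unchanged, so the dirty flag clears without a run.

Initial pass — values computed on the first demand:
  B8 = MIN(-9, 8) = -9
  B3 = MAX(-9, 8) = 8
  G7 = MAX(-9, -9) = -9
  F7 = MAX(-9, 8) = 8

Second demand — change propagation:
  B8: re-runs because D10 8->0; new result -9 (unchanged).
  B3: re-runs because D10 8->0; new result 0.
  G7: re-examined; everything it read last time is the same (G3 unchanged, B8 unchanged) — cache -9 kept, no run.
  F7: re-runs because B3 8->0; new result 0.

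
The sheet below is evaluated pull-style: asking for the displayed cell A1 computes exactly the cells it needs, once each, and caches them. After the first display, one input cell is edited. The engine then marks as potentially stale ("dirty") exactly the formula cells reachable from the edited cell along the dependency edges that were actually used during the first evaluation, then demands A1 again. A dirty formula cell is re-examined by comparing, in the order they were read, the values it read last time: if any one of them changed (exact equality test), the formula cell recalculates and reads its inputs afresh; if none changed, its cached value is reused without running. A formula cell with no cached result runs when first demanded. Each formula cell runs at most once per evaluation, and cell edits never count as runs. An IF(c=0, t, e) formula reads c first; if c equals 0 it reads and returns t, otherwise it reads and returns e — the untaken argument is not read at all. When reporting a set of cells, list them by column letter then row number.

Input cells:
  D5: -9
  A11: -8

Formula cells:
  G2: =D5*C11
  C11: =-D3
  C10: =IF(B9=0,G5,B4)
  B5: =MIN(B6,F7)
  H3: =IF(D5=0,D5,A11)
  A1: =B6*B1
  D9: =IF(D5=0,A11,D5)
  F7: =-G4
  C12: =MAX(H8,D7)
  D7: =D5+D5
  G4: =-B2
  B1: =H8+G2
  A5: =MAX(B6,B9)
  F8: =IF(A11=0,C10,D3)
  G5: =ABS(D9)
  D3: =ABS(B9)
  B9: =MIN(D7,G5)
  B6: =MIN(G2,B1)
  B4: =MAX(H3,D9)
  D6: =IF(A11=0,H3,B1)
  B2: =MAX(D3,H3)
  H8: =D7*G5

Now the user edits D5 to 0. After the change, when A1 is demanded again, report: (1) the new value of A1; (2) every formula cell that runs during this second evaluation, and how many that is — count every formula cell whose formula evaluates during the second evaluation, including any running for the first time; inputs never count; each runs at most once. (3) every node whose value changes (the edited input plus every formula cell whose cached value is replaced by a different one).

First demand of the output computes:
  D7 = -9 + -9 = -18
  D9 = IF(D5=0: D5=-9 -> else branch D5) = -9
  G5 = ABS(-9) = 9
  B9 = MIN(-18, 9) = -18
  D3 = ABS(-18) = 18
  C11 = -(18) = -18
  G2 = -9 * -18 = 162
  H8 = -18 * 9 = -162
  B1 = -162 + 162 = 0
  B6 = MIN(162, 0) = 0
  A1 = 0 * 0 = 0

After the edit, cleaning proceeds:
  D7: a read changed (D5 -9->0; D5 -9->0) — executes, giving 0.
  D9: a read changed (D5 -9->0; D5 -9->0) — executes, giving -8.
  G5: a read changed (D9 -9->-8) — executes, giving 8.
  B9: a read changed (D7 -18->0; G5 9->8) — executes, giving 0.
  D3: a read changed (B9 -18->0) — executes, giving 0.
  C11: a read changed (D3 18->0) — executes, giving 0.
  G2: a read changed (D5 -9->0; C11 -18->0) — executes, giving 0.
  H8: a read changed (D7 -18->0; G5 9->8) — executes, giving 0.
  B1: a read changed (H8 -162->0; G2 162->0) — executes, giving 0 — identical to its old value.
  B6: a read changed (G2 162->0) — executes, giving 0 — identical to its old value.
  A1: dirty, but its reads are unchanged (B6 unchanged, B1 unchanged); cached 0 stands.

Note where the cutoff bites: A1 is checked, finds nothing changed, and keeps its cache.

Demanding A1 again yields 0.
10 formula cells run: B1, B6, B9, C11, D3, D7, D9, G2, G5, H8.
The nodes whose values change: B9, C11, D3, D5, D7, D9, G2, G5, H8.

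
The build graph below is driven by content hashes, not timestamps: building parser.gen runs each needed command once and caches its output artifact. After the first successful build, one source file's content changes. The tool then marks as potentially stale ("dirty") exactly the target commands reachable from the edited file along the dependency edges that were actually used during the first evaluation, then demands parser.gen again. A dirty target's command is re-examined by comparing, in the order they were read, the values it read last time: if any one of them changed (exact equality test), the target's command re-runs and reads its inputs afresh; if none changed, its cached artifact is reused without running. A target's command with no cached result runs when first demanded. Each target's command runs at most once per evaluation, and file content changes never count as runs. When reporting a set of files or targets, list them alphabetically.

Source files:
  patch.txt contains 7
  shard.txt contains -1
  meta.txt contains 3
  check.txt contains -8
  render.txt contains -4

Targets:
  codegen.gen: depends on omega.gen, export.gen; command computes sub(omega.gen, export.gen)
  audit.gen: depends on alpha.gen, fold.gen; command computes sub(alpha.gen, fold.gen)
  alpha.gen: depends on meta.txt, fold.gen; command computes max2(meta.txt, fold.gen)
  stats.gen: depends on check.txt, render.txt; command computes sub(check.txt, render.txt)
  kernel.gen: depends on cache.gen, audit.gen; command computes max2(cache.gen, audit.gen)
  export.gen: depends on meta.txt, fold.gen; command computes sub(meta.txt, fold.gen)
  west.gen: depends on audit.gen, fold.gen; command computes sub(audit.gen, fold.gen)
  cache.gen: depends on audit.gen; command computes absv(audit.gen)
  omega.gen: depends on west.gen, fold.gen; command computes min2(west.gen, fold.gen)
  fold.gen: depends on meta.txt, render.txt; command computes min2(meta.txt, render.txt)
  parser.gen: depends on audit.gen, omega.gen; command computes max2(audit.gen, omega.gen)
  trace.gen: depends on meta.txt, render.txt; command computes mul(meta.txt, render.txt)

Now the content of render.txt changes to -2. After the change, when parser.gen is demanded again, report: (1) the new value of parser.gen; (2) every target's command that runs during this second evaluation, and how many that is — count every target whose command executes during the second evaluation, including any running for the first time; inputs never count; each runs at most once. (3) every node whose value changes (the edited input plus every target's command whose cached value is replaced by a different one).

parser.gen now evaluates to 5.
Run set: alpha.gen, audit.gen, fold.gen, omega.gen, parser.gen, west.gen (6 run).
Changed values: audit.gen, fold.gen, omega.gen, parser.gen, render.txt, west.gen.

Initial pass — values computed on the first demand:
  fold.gen = min2(3, -4) = -4
  alpha.gen = max2(3, -4) = 3
  audit.gen = sub(3, -4) = 7
  west.gen = sub(7, -4) = 11
  omega.gen = min2(11, -4) = -4
  parser.gen = max2(7, -4) = 7

Second demand — change propagation:
  fold.gen: re-runs because render.txt -4->-2; new result -2.
  alpha.gen: re-runs because fold.gen -4->-2; new result 3 (unchanged).
  audit.gen: re-runs because fold.gen -4->-2; new result 5.
  west.gen: re-runs because audit.gen 7->5; fold.gen -4->-2; new result 7.
  omega.gen: re-runs because west.gen 11->7; fold.gen -4->-2; new result -2.
  parser.gen: re-runs because audit.gen 7->5; omega.gen -4->-2; new result 5.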